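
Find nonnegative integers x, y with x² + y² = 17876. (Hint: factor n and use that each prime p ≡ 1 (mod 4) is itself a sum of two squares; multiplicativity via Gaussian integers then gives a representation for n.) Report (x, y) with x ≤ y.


Step 1: Factor n = 17876 = 2^2 · 41 · 109.
Step 2: Check the mod-4 condition on each prime factor: 2 = 2 (special); 41 ≡ 1 (mod 4), exponent 1; 109 ≡ 1 (mod 4), exponent 1.
All primes ≡ 3 (mod 4) appear to even exponent (or don't appear), so by the two-squares theorem n IS expressible as a sum of two squares.
Step 3: Build a representation. Group n = k² · m with k = 2 and m = 41 · 109 = 4469 (a product of primes ≡ 1 (mod 4)); a representation of m scales to one of n via (k·x)² + (k·y)² = k²(x² + y²). Each prime p ≡ 1 (mod 4) is itself a sum of two squares; find a² by testing p − a² for a perfect square:
  41: 41 − 1² = 40, 41 − 2² = 37, 41 − 3² = 32, 41 − 4² = 25 = 5² ⇒ 41 = 4² + 5².
  109: 109 − 1² = 108, 109 − 2² = 105, 109 − 3² = 100 = 10² ⇒ 109 = 3² + 10².
  Combine using the Brahmagupta–Fibonacci identity (a² + b²)(c² + d²) = (ac − bd)² + (ad + bc)² = (ac + bd)² + (ad − bc)²:
  41 · 109 = 4469: from (4² + 5²)(3² + 10²), take (4·3 − 5·10, 4·10 + 5·3) = (12 − 50, 40 + 15) = (-38, 55); dropping signs (only squares matter) gives (38, 55); check 38² + 55² = 1444 + 3025 = 4469 ✓.
  Scale by k = 2: (2·38, 2·55) = (76, 110).
Step 4: Order so x ≤ y and verify: 76² + 110² = 5776 + 12100 = 17876 = n. ✓

n = 17876 = 76² + 110² (one valid representation with x ≤ y).


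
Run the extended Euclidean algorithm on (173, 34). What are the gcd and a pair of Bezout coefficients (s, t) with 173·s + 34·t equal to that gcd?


Euclidean algorithm on (173, 34) — divide until remainder is 0:
  173 = 5 · 34 + 3
  34 = 11 · 3 + 1
  3 = 3 · 1 + 0
gcd(173, 34) = 1.
Track Bezout coefficients alongside the remainders: start with r₀ = 173 = a·1 + b·0 (s = 1, t = 0) and r₁ = 34 = a·0 + b·1 (s = 0, t = 1); each new remainder r_{k+1} = r_{k-1} − q_k·r_k inherits s_{k+1} = s_{k-1} − q_k·s_k, t_{k+1} = t_{k-1} − q_k·t_k, so r_k = a·s_k + b·t_k at every step:
  q = 5: r = 3, s = 1 − 5·0 = 1, t = 0 − 5·1 = -5  (check: 173·1 + 34·(-5) = 3)
  q = 11: r = 1, s = 0 − 11·1 = -11, t = 1 − 11·(-5) = 56  (check: 173·(-11) + 34·56 = 1)
The row with r = 1 (the gcd) gives the Bezout coefficients s = -11, t = 56.
Result: 173 · (-11) + 34 · (56) = 1.

gcd(173, 34) = 1; s = -11, t = 56 (check: 173·(-11) + 34·56 = 1).


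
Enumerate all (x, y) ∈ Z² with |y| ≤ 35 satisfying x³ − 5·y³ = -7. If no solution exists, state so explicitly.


The equation is x³ - 5y³ = -7. For fixed y, x³ = 5·y³ − 7, so a solution requires the RHS to be a perfect cube.
Strategy: iterate y from -35 to 35, compute RHS = 5·y³ − 7, and check whether it is a (positive or negative) perfect cube.
Check small values of y:
  y = 0: RHS = -7 is not a perfect cube.
  y = 1: RHS = -2 is not a perfect cube.
  y = -1: RHS = -12 is not a perfect cube.
  y = 2: RHS = 33 is not a perfect cube.
  y = -2: RHS = -47 is not a perfect cube.
  y = 3: RHS = 128 is not a perfect cube.
  y = -3: RHS = -142 is not a perfect cube.
Continuing the search up to |y| = 35 finds no solutions either.
No (x, y) in the scanned range satisfies the equation.

No integer solutions with |y| ≤ 35.


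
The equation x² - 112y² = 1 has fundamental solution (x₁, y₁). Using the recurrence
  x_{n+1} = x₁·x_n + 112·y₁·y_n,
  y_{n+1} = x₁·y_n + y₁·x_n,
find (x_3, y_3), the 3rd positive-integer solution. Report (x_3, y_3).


Step 1: Find the fundamental solution (x₁, y₁) of x² - 112y² = 1.
  Expand √112 as a continued fraction. a₀ = ⌊√112⌋ = 10; iterate m_{k+1} = d_k·a_k − m_k, d_{k+1} = (112 − m_{k+1}²)/d_k, a_{k+1} = ⌊(a₀ + m_{k+1})/d_{k+1}⌋ (starting m₀ = 0, d₀ = 1), with convergents p_k = a_k·p_{k-1} + p_{k-2}, q_k = a_k·q_{k-1} + q_{k-2} (p₋₁ = 1, q₋₁ = 0):
  k = 0: a₀ = 10; p₀/q₀ = 10/1; p₀² − 112·q₀² = 100 − 112 = -12.
  k = 1: m = 10, d = 12, a = ⌊(10 + 10)/12⌋ = 1; p/q = (1·10 + 1)/(1·1 + 0) = 11/1; p² − 112·q² = 121 − 112 = 9.
  k = 2: m = 2, d = 9, a = ⌊(10 + 2)/9⌋ = 1; p/q = (1·11 + 10)/(1·1 + 1) = 21/2; p² − 112·q² = 441 − 448 = -7.
  k = 3: m = 7, d = 7, a = ⌊(10 + 7)/7⌋ = 2; p/q = (2·21 + 11)/(2·2 + 1) = 53/5; p² − 112·q² = 2809 − 2800 = 9.
  k = 4: m = 7, d = 9, a = ⌊(10 + 7)/9⌋ = 1; p/q = (1·53 + 21)/(1·5 + 2) = 74/7; p² − 112·q² = 5476 − 5488 = -12.
  k = 5: m = 2, d = 12, a = ⌊(10 + 2)/12⌋ = 1; p/q = (1·74 + 53)/(1·7 + 5) = 127/12; p² − 112·q² = 16129 − 16128 = 1.
  The first convergent with p² − 112·q² = 1 gives the fundamental solution (x₁, y₁) = (127, 12).
Step 2: Apply the recurrence (x_{n+1}, y_{n+1}) = (x₁x_n + 112y₁y_n, x₁y_n + y₁x_n) repeatedly.
  From (x_1, y_1) = (127, 12): x_2 = 127·127 + 112·12·12 = 32257; y_2 = 127·12 + 12·127 = 3048.
  From (x_2, y_2) = (32257, 3048): x_3 = 127·32257 + 112·12·3048 = 8193151; y_3 = 127·3048 + 12·32257 = 774180.
Step 3: Verify x_3² - 112·y_3² = 67127723308801 - 67127723308800 = 1 (should be 1). ✓

(x_1, y_1) = (127, 12); (x_3, y_3) = (8193151, 774180).


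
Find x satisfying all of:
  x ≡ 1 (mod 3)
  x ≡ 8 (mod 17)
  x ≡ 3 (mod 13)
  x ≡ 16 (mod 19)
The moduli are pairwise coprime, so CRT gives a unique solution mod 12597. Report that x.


Product of moduli M = 3 · 17 · 13 · 19 = 12597.
Merge one congruence at a time:
  Start: x ≡ 1 (mod 3).
  Combine with x ≡ 8 (mod 17); new modulus lcm = 51.
    Write x = 1 + 3·t and substitute into x ≡ 8 (mod 17): 3·t ≡ 8 − 1 = 7 (mod 17).
    The inverse of 3 mod 17 is 6 (since 3·6 = 18 = 1·17 + 1), so t ≡ 6·7 = 42 ≡ 8 (mod 17).
    Then x = 1 + 3·8 = 25, valid modulo lcm(3, 17) = 51: x ≡ 25 (mod 51).
  Combine with x ≡ 3 (mod 13); new modulus lcm = 663.
    Write x = 25 + 51·t and substitute into x ≡ 3 (mod 13): 51·t ≡ 3 − 25 = -22 (mod 13).
    Reduce coefficients mod 13: 12·t ≡ 4 (mod 13).
    The inverse of 12 mod 13 is 12 (since 12·12 = 144 = 11·13 + 1), so t ≡ 12·4 = 48 ≡ 9 (mod 13).
    Then x = 25 + 51·9 = 484, valid modulo lcm(51, 13) = 663: x ≡ 484 (mod 663).
  Combine with x ≡ 16 (mod 19); new modulus lcm = 12597.
    Write x = 484 + 663·t and substitute into x ≡ 16 (mod 19): 663·t ≡ 16 − 484 = -468 (mod 19).
    Reduce coefficients mod 19: 17·t ≡ 7 (mod 19).
    The inverse of 17 mod 19 is 9 (since 17·9 = 153 = 8·19 + 1), so t ≡ 9·7 = 63 ≡ 6 (mod 19).
    Then x = 484 + 663·6 = 4462, valid modulo lcm(663, 19) = 12597: x ≡ 4462 (mod 12597).
Verify against each original: 4462 mod 3 = 1, 4462 mod 17 = 8, 4462 mod 13 = 3, 4462 mod 19 = 16.

x ≡ 4462 (mod 12597).


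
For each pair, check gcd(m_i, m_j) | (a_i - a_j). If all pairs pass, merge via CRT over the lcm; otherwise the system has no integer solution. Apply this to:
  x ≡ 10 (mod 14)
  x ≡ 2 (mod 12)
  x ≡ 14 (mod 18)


Moduli 14, 12, 18 are not pairwise coprime, so CRT works modulo lcm(m_i) when all pairwise compatibility conditions hold.
Pairwise compatibility: gcd(m_i, m_j) must divide a_i - a_j for every pair.
Merge one congruence at a time:
  Start: x ≡ 10 (mod 14).
  Combine with x ≡ 2 (mod 12): gcd(14, 12) = 2; 2 - 10 = -8, which IS divisible by 2, so compatible.
    Write x = 10 + 14·t and substitute into x ≡ 2 (mod 12): 14·t ≡ 2 − 10 = -8 (mod 12).
    Divide the congruence (and modulus) by g = 2: 7·t ≡ -4 (mod 6).
    Reduce coefficients mod 6: 1·t ≡ 2 (mod 6).
    So t ≡ 2 (mod 6).
    Then x = 10 + 14·2 = 38, valid modulo lcm(14, 12) = 84: x ≡ 38 (mod 84).
  Combine with x ≡ 14 (mod 18): gcd(84, 18) = 6; 14 - 38 = -24, which IS divisible by 6, so compatible.
    Write x = 38 + 84·t and substitute into x ≡ 14 (mod 18): 84·t ≡ 14 − 38 = -24 (mod 18).
    Divide the congruence (and modulus) by g = 6: 14·t ≡ -4 (mod 3).
    Reduce coefficients mod 3: 2·t ≡ 2 (mod 3).
    The inverse of 2 mod 3 is 2 (since 2·2 = 4 = 1·3 + 1), so t ≡ 2·2 = 4 ≡ 1 (mod 3).
    Then x = 38 + 84·1 = 122, valid modulo lcm(84, 18) = 252: x ≡ 122 (mod 252).
Verify: 122 mod 14 = 10, 122 mod 12 = 2, 122 mod 18 = 14.

x ≡ 122 (mod 252).


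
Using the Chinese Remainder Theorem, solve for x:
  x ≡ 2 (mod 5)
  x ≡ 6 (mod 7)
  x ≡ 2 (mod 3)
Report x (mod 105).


Moduli 5, 7, 3 are pairwise coprime; by CRT there is a unique solution modulo M = 5 · 7 · 3 = 105.
Solve pairwise, accumulating the modulus:
  Start with x ≡ 2 (mod 5).
  Combine with x ≡ 6 (mod 7): since gcd(5, 7) = 1, we get a unique residue mod 35.
    Write x = 2 + 5·t and substitute into x ≡ 6 (mod 7): 5·t ≡ 6 − 2 = 4 (mod 7).
    The inverse of 5 mod 7 is 3 (since 5·3 = 15 = 2·7 + 1), so t ≡ 3·4 = 12 ≡ 5 (mod 7).
    Then x = 2 + 5·5 = 27, valid modulo lcm(5, 7) = 35: x ≡ 27 (mod 35).
  Combine with x ≡ 2 (mod 3): since gcd(35, 3) = 1, we get a unique residue mod 105.
    Write x = 27 + 35·t and substitute into x ≡ 2 (mod 3): 35·t ≡ 2 − 27 = -25 (mod 3).
    Reduce coefficients mod 3: 2·t ≡ 2 (mod 3).
    The inverse of 2 mod 3 is 2 (since 2·2 = 4 = 1·3 + 1), so t ≡ 2·2 = 4 ≡ 1 (mod 3).
    Then x = 27 + 35·1 = 62, valid modulo lcm(35, 3) = 105: x ≡ 62 (mod 105).
Verify: 62 mod 5 = 2 ✓, 62 mod 7 = 6 ✓, 62 mod 3 = 2 ✓.

x ≡ 62 (mod 105).


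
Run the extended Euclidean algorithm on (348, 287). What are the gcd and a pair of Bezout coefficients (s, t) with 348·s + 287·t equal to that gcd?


Euclidean algorithm on (348, 287) — divide until remainder is 0:
  348 = 1 · 287 + 61
  287 = 4 · 61 + 43
  61 = 1 · 43 + 18
  43 = 2 · 18 + 7
  18 = 2 · 7 + 4
  7 = 1 · 4 + 3
  4 = 1 · 3 + 1
  3 = 3 · 1 + 0
gcd(348, 287) = 1.
Track Bezout coefficients alongside the remainders: start with r₀ = 348 = a·1 + b·0 (s = 1, t = 0) and r₁ = 287 = a·0 + b·1 (s = 0, t = 1); each new remainder r_{k+1} = r_{k-1} − q_k·r_k inherits s_{k+1} = s_{k-1} − q_k·s_k, t_{k+1} = t_{k-1} − q_k·t_k, so r_k = a·s_k + b·t_k at every step:
  q = 1: r = 61, s = 1 − 1·0 = 1, t = 0 − 1·1 = -1  (check: 348·1 + 287·(-1) = 61)
  q = 4: r = 43, s = 0 − 4·1 = -4, t = 1 − 4·(-1) = 5  (check: 348·(-4) + 287·5 = 43)
  q = 1: r = 18, s = 1 − 1·(-4) = 5, t = -1 − 1·5 = -6  (check: 348·5 + 287·(-6) = 18)
  q = 2: r = 7, s = -4 − 2·5 = -14, t = 5 − 2·(-6) = 17  (check: 348·(-14) + 287·17 = 7)
  q = 2: r = 4, s = 5 − 2·(-14) = 33, t = -6 − 2·17 = -40  (check: 348·33 + 287·(-40) = 4)
  q = 1: r = 3, s = -14 − 1·33 = -47, t = 17 − 1·(-40) = 57  (check: 348·(-47) + 287·57 = 3)
  q = 1: r = 1, s = 33 − 1·(-47) = 80, t = -40 − 1·57 = -97  (check: 348·80 + 287·(-97) = 1)
The row with r = 1 (the gcd) gives the Bezout coefficients s = 80, t = -97.
Result: 348 · (80) + 287 · (-97) = 1.

gcd(348, 287) = 1; s = 80, t = -97 (check: 348·80 + 287·(-97) = 1).


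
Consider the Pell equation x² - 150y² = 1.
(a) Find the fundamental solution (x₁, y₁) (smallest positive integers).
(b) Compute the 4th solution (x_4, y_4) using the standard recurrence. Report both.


Step 1: Find the fundamental solution (x₁, y₁) of x² - 150y² = 1.
  Expand √150 as a continued fraction. a₀ = ⌊√150⌋ = 12; iterate m_{k+1} = d_k·a_k − m_k, d_{k+1} = (150 − m_{k+1}²)/d_k, a_{k+1} = ⌊(a₀ + m_{k+1})/d_{k+1}⌋ (starting m₀ = 0, d₀ = 1), with convergents p_k = a_k·p_{k-1} + p_{k-2}, q_k = a_k·q_{k-1} + q_{k-2} (p₋₁ = 1, q₋₁ = 0):
  k = 0: a₀ = 12; p₀/q₀ = 12/1; p₀² − 150·q₀² = 144 − 150 = -6.
  k = 1: m = 12, d = 6, a = ⌊(12 + 12)/6⌋ = 4; p/q = (4·12 + 1)/(4·1 + 0) = 49/4; p² − 150·q² = 2401 − 2400 = 1.
  The first convergent with p² − 150·q² = 1 gives the fundamental solution (x₁, y₁) = (49, 4).
Step 2: Apply the recurrence (x_{n+1}, y_{n+1}) = (x₁x_n + 150y₁y_n, x₁y_n + y₁x_n) repeatedly.
  From (x_1, y_1) = (49, 4): x_2 = 49·49 + 150·4·4 = 4801; y_2 = 49·4 + 4·49 = 392.
  From (x_2, y_2) = (4801, 392): x_3 = 49·4801 + 150·4·392 = 470449; y_3 = 49·392 + 4·4801 = 38412.
  From (x_3, y_3) = (470449, 38412): x_4 = 49·470449 + 150·4·38412 = 46099201; y_4 = 49·38412 + 4·470449 = 3763984.
Step 3: Verify x_4² - 150·y_4² = 2125136332838401 - 2125136332838400 = 1 (should be 1). ✓

(x_1, y_1) = (49, 4); (x_4, y_4) = (46099201, 3763984).


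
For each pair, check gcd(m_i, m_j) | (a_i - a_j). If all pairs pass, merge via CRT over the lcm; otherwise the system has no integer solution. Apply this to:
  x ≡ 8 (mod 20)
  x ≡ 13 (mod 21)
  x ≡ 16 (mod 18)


Moduli 20, 21, 18 are not pairwise coprime, so CRT works modulo lcm(m_i) when all pairwise compatibility conditions hold.
Pairwise compatibility: gcd(m_i, m_j) must divide a_i - a_j for every pair.
Merge one congruence at a time:
  Start: x ≡ 8 (mod 20).
  Combine with x ≡ 13 (mod 21): gcd(20, 21) = 1; 13 - 8 = 5, which IS divisible by 1, so compatible.
    Write x = 8 + 20·t and substitute into x ≡ 13 (mod 21): 20·t ≡ 13 − 8 = 5 (mod 21).
    The inverse of 20 mod 21 is 20 (since 20·20 = 400 = 19·21 + 1), so t ≡ 20·5 = 100 ≡ 16 (mod 21).
    Then x = 8 + 20·16 = 328, valid modulo lcm(20, 21) = 420: x ≡ 328 (mod 420).
  Combine with x ≡ 16 (mod 18): gcd(420, 18) = 6; 16 - 328 = -312, which IS divisible by 6, so compatible.
    Write x = 328 + 420·t and substitute into x ≡ 16 (mod 18): 420·t ≡ 16 − 328 = -312 (mod 18).
    Divide the congruence (and modulus) by g = 6: 70·t ≡ -52 (mod 3).
    Reduce coefficients mod 3: 1·t ≡ 2 (mod 3).
    So t ≡ 2 (mod 3).
    Then x = 328 + 420·2 = 1168, valid modulo lcm(420, 18) = 1260: x ≡ 1168 (mod 1260).
Verify: 1168 mod 20 = 8, 1168 mod 21 = 13, 1168 mod 18 = 16.

x ≡ 1168 (mod 1260).


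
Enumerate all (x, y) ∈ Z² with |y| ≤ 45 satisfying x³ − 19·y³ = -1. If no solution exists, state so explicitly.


The equation is x³ - 19y³ = -1. For fixed y, x³ = 19·y³ − 1, so a solution requires the RHS to be a perfect cube.
Strategy: iterate y from -45 to 45, compute RHS = 19·y³ − 1, and check whether it is a (positive or negative) perfect cube.
Check small values of y:
  y = 0: RHS = -1 = (-1)³ ⇒ x = -1 works.
  y = 1: RHS = 18 is not a perfect cube.
  y = -1: RHS = -20 is not a perfect cube.
  y = 2: RHS = 151 is not a perfect cube.
  y = -2: RHS = -153 is not a perfect cube.
  y = 3: RHS = 512 = (8)³ ⇒ x = 8 works.
  y = -3: RHS = -514 is not a perfect cube.
Continuing the search up to |y| = 45 finds no further solutions beyond those listed.
Collected solutions: (-1, 0), (8, 3).

Solutions (with |y| ≤ 45): (-1, 0), (8, 3).


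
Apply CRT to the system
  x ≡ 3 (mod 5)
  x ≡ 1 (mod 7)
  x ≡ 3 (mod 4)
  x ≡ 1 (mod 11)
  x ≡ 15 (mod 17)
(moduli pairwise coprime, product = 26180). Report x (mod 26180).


Product of moduli M = 5 · 7 · 4 · 11 · 17 = 26180.
Merge one congruence at a time:
  Start: x ≡ 3 (mod 5).
  Combine with x ≡ 1 (mod 7); new modulus lcm = 35.
    Write x = 3 + 5·t and substitute into x ≡ 1 (mod 7): 5·t ≡ 1 − 3 = -2 (mod 7).
    Reduce coefficients mod 7: 5·t ≡ 5 (mod 7).
    The inverse of 5 mod 7 is 3 (since 5·3 = 15 = 2·7 + 1), so t ≡ 3·5 = 15 ≡ 1 (mod 7).
    Then x = 3 + 5·1 = 8, valid modulo lcm(5, 7) = 35: x ≡ 8 (mod 35).
  Combine with x ≡ 3 (mod 4); new modulus lcm = 140.
    Write x = 8 + 35·t and substitute into x ≡ 3 (mod 4): 35·t ≡ 3 − 8 = -5 (mod 4).
    Reduce coefficients mod 4: 3·t ≡ 3 (mod 4).
    The inverse of 3 mod 4 is 3 (since 3·3 = 9 = 2·4 + 1), so t ≡ 3·3 = 9 ≡ 1 (mod 4).
    Then x = 8 + 35·1 = 43, valid modulo lcm(35, 4) = 140: x ≡ 43 (mod 140).
  Combine with x ≡ 1 (mod 11); new modulus lcm = 1540.
    Write x = 43 + 140·t and substitute into x ≡ 1 (mod 11): 140·t ≡ 1 − 43 = -42 (mod 11).
    Reduce coefficients mod 11: 8·t ≡ 2 (mod 11).
    The inverse of 8 mod 11 is 7 (since 8·7 = 56 = 5·11 + 1), so t ≡ 7·2 = 14 ≡ 3 (mod 11).
    Then x = 43 + 140·3 = 463, valid modulo lcm(140, 11) = 1540: x ≡ 463 (mod 1540).
  Combine with x ≡ 15 (mod 17); new modulus lcm = 26180.
    Write x = 463 + 1540·t and substitute into x ≡ 15 (mod 17): 1540·t ≡ 15 − 463 = -448 (mod 17).
    Reduce coefficients mod 17: 10·t ≡ 11 (mod 17).
    The inverse of 10 mod 17 is 12 (since 10·12 = 120 = 7·17 + 1), so t ≡ 12·11 = 132 ≡ 13 (mod 17).
    Then x = 463 + 1540·13 = 20483, valid modulo lcm(1540, 17) = 26180: x ≡ 20483 (mod 26180).
Verify against each original: 20483 mod 5 = 3, 20483 mod 7 = 1, 20483 mod 4 = 3, 20483 mod 11 = 1, 20483 mod 17 = 15.

x ≡ 20483 (mod 26180).


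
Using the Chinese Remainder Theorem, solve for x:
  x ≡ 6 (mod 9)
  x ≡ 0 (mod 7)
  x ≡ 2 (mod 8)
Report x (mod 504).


Moduli 9, 7, 8 are pairwise coprime; by CRT there is a unique solution modulo M = 9 · 7 · 8 = 504.
Solve pairwise, accumulating the modulus:
  Start with x ≡ 6 (mod 9).
  Combine with x ≡ 0 (mod 7): since gcd(9, 7) = 1, we get a unique residue mod 63.
    Write x = 6 + 9·t and substitute into x ≡ 0 (mod 7): 9·t ≡ 0 − 6 = -6 (mod 7).
    Reduce coefficients mod 7: 2·t ≡ 1 (mod 7).
    The inverse of 2 mod 7 is 4 (since 2·4 = 8 = 1·7 + 1), so t ≡ 4·1 = 4 ≡ 4 (mod 7).
    Then x = 6 + 9·4 = 42, valid modulo lcm(9, 7) = 63: x ≡ 42 (mod 63).
  Combine with x ≡ 2 (mod 8): since gcd(63, 8) = 1, we get a unique residue mod 504.
    Write x = 42 + 63·t and substitute into x ≡ 2 (mod 8): 63·t ≡ 2 − 42 = -40 (mod 8).
    Reduce coefficients mod 8: 7·t ≡ 0 (mod 8).
    The inverse of 7 mod 8 is 7 (since 7·7 = 49 = 6·8 + 1), so t ≡ 7·0 = 0 ≡ 0 (mod 8).
    Then x = 42 + 63·0 = 42, valid modulo lcm(63, 8) = 504: x ≡ 42 (mod 504).
Verify: 42 mod 9 = 6 ✓, 42 mod 7 = 0 ✓, 42 mod 8 = 2 ✓.

x ≡ 42 (mod 504).


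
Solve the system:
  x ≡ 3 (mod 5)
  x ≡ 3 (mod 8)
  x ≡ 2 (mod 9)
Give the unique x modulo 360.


Moduli 5, 8, 9 are pairwise coprime; by CRT there is a unique solution modulo M = 5 · 8 · 9 = 360.
Solve pairwise, accumulating the modulus:
  Start with x ≡ 3 (mod 5).
  Combine with x ≡ 3 (mod 8): since gcd(5, 8) = 1, we get a unique residue mod 40.
    Write x = 3 + 5·t and substitute into x ≡ 3 (mod 8): 5·t ≡ 3 − 3 = 0 (mod 8).
    The inverse of 5 mod 8 is 5 (since 5·5 = 25 = 3·8 + 1), so t ≡ 5·0 = 0 ≡ 0 (mod 8).
    Then x = 3 + 5·0 = 3, valid modulo lcm(5, 8) = 40: x ≡ 3 (mod 40).
  Combine with x ≡ 2 (mod 9): since gcd(40, 9) = 1, we get a unique residue mod 360.
    Write x = 3 + 40·t and substitute into x ≡ 2 (mod 9): 40·t ≡ 2 − 3 = -1 (mod 9).
    Reduce coefficients mod 9: 4·t ≡ 8 (mod 9).
    The inverse of 4 mod 9 is 7 (since 4·7 = 28 = 3·9 + 1), so t ≡ 7·8 = 56 ≡ 2 (mod 9).
    Then x = 3 + 40·2 = 83, valid modulo lcm(40, 9) = 360: x ≡ 83 (mod 360).
Verify: 83 mod 5 = 3 ✓, 83 mod 8 = 3 ✓, 83 mod 9 = 2 ✓.

x ≡ 83 (mod 360).


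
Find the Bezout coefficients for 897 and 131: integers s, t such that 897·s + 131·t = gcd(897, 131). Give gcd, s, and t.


Euclidean algorithm on (897, 131) — divide until remainder is 0:
  897 = 6 · 131 + 111
  131 = 1 · 111 + 20
  111 = 5 · 20 + 11
  20 = 1 · 11 + 9
  11 = 1 · 9 + 2
  9 = 4 · 2 + 1
  2 = 2 · 1 + 0
gcd(897, 131) = 1.
Track Bezout coefficients alongside the remainders: start with r₀ = 897 = a·1 + b·0 (s = 1, t = 0) and r₁ = 131 = a·0 + b·1 (s = 0, t = 1); each new remainder r_{k+1} = r_{k-1} − q_k·r_k inherits s_{k+1} = s_{k-1} − q_k·s_k, t_{k+1} = t_{k-1} − q_k·t_k, so r_k = a·s_k + b·t_k at every step:
  q = 6: r = 111, s = 1 − 6·0 = 1, t = 0 − 6·1 = -6  (check: 897·1 + 131·(-6) = 111)
  q = 1: r = 20, s = 0 − 1·1 = -1, t = 1 − 1·(-6) = 7  (check: 897·(-1) + 131·7 = 20)
  q = 5: r = 11, s = 1 − 5·(-1) = 6, t = -6 − 5·7 = -41  (check: 897·6 + 131·(-41) = 11)
  q = 1: r = 9, s = -1 − 1·6 = -7, t = 7 − 1·(-41) = 48  (check: 897·(-7) + 131·48 = 9)
  q = 1: r = 2, s = 6 − 1·(-7) = 13, t = -41 − 1·48 = -89  (check: 897·13 + 131·(-89) = 2)
  q = 4: r = 1, s = -7 − 4·13 = -59, t = 48 − 4·(-89) = 404  (check: 897·(-59) + 131·404 = 1)
The row with r = 1 (the gcd) gives the Bezout coefficients s = -59, t = 404.
Result: 897 · (-59) + 131 · (404) = 1.

gcd(897, 131) = 1; s = -59, t = 404 (check: 897·(-59) + 131·404 = 1).


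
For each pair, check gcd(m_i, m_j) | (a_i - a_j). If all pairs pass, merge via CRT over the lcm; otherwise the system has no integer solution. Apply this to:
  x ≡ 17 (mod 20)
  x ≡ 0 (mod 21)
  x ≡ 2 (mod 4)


Moduli 20, 21, 4 are not pairwise coprime, so CRT works modulo lcm(m_i) when all pairwise compatibility conditions hold.
Pairwise compatibility: gcd(m_i, m_j) must divide a_i - a_j for every pair.
Merge one congruence at a time:
  Start: x ≡ 17 (mod 20).
  Combine with x ≡ 0 (mod 21): gcd(20, 21) = 1; 0 - 17 = -17, which IS divisible by 1, so compatible.
    Write x = 17 + 20·t and substitute into x ≡ 0 (mod 21): 20·t ≡ 0 − 17 = -17 (mod 21).
    Reduce coefficients mod 21: 20·t ≡ 4 (mod 21).
    The inverse of 20 mod 21 is 20 (since 20·20 = 400 = 19·21 + 1), so t ≡ 20·4 = 80 ≡ 17 (mod 21).
    Then x = 17 + 20·17 = 357, valid modulo lcm(20, 21) = 420: x ≡ 357 (mod 420).
  Combine with x ≡ 2 (mod 4): gcd(420, 4) = 4, and 2 - 357 = -355 is NOT divisible by 4.
    ⇒ system is inconsistent (no integer solution).

No solution (the system is inconsistent).


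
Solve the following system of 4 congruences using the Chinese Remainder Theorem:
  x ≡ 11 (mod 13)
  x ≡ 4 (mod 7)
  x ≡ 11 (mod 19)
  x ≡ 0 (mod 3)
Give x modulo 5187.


Product of moduli M = 13 · 7 · 19 · 3 = 5187.
Merge one congruence at a time:
  Start: x ≡ 11 (mod 13).
  Combine with x ≡ 4 (mod 7); new modulus lcm = 91.
    Write x = 11 + 13·t and substitute into x ≡ 4 (mod 7): 13·t ≡ 4 − 11 = -7 (mod 7).
    Reduce coefficients mod 7: 6·t ≡ 0 (mod 7).
    The inverse of 6 mod 7 is 6 (since 6·6 = 36 = 5·7 + 1), so t ≡ 6·0 = 0 ≡ 0 (mod 7).
    Then x = 11 + 13·0 = 11, valid modulo lcm(13, 7) = 91: x ≡ 11 (mod 91).
  Combine with x ≡ 11 (mod 19); new modulus lcm = 1729.
    Write x = 11 + 91·t and substitute into x ≡ 11 (mod 19): 91·t ≡ 11 − 11 = 0 (mod 19).
    Reduce coefficients mod 19: 15·t ≡ 0 (mod 19).
    The inverse of 15 mod 19 is 14 (since 15·14 = 210 = 11·19 + 1), so t ≡ 14·0 = 0 ≡ 0 (mod 19).
    Then x = 11 + 91·0 = 11, valid modulo lcm(91, 19) = 1729: x ≡ 11 (mod 1729).
  Combine with x ≡ 0 (mod 3); new modulus lcm = 5187.
    Write x = 11 + 1729·t and substitute into x ≡ 0 (mod 3): 1729·t ≡ 0 − 11 = -11 (mod 3).
    Reduce coefficients mod 3: 1·t ≡ 1 (mod 3).
    So t ≡ 1 (mod 3).
    Then x = 11 + 1729·1 = 1740, valid modulo lcm(1729, 3) = 5187: x ≡ 1740 (mod 5187).
Verify against each original: 1740 mod 13 = 11, 1740 mod 7 = 4, 1740 mod 19 = 11, 1740 mod 3 = 0.

x ≡ 1740 (mod 5187).


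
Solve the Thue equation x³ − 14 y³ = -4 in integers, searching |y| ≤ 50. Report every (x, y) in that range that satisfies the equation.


The equation is x³ - 14y³ = -4. For fixed y, x³ = 14·y³ − 4, so a solution requires the RHS to be a perfect cube.
Strategy: iterate y from -50 to 50, compute RHS = 14·y³ − 4, and check whether it is a (positive or negative) perfect cube.
Check small values of y:
  y = 0: RHS = -4 is not a perfect cube.
  y = 1: RHS = 10 is not a perfect cube.
  y = -1: RHS = -18 is not a perfect cube.
  y = 2: RHS = 108 is not a perfect cube.
  y = -2: RHS = -116 is not a perfect cube.
  y = 3: RHS = 374 is not a perfect cube.
  y = -3: RHS = -382 is not a perfect cube.
Continuing the search up to |y| = 50 finds no solutions either.
No (x, y) in the scanned range satisfies the equation.

No integer solutions with |y| ≤ 50.


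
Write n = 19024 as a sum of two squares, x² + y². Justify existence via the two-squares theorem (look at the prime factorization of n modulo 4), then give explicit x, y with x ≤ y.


Step 1: Factor n = 19024 = 2^4 · 29 · 41.
Step 2: Check the mod-4 condition on each prime factor: 2 = 2 (special); 29 ≡ 1 (mod 4), exponent 1; 41 ≡ 1 (mod 4), exponent 1.
All primes ≡ 3 (mod 4) appear to even exponent (or don't appear), so by the two-squares theorem n IS expressible as a sum of two squares.
Step 3: Build a representation. Group n = k² · m with k = 4 and m = 29 · 41 = 1189 (a product of primes ≡ 1 (mod 4)); a representation of m scales to one of n via (k·x)² + (k·y)² = k²(x² + y²). Each prime p ≡ 1 (mod 4) is itself a sum of two squares; find a² by testing p − a² for a perfect square:
  29: 29 − 1² = 28, 29 − 2² = 25 = 5² ⇒ 29 = 2² + 5².
  41: 41 − 1² = 40, 41 − 2² = 37, 41 − 3² = 32, 41 − 4² = 25 = 5² ⇒ 41 = 4² + 5².
  Combine using the Brahmagupta–Fibonacci identity (a² + b²)(c² + d²) = (ac − bd)² + (ad + bc)² = (ac + bd)² + (ad − bc)²:
  29 · 41 = 1189: from (2² + 5²)(4² + 5²), take (2·4 − 5·5, 2·5 + 5·4) = (8 − 25, 10 + 20) = (-17, 30); dropping signs (only squares matter) gives (17, 30); check 17² + 30² = 289 + 900 = 1189 ✓.
  Scale by k = 4: (4·17, 4·30) = (68, 120).
Step 4: Order so x ≤ y and verify: 68² + 120² = 4624 + 14400 = 19024 = n. ✓

n = 19024 = 68² + 120² (one valid representation with x ≤ y).


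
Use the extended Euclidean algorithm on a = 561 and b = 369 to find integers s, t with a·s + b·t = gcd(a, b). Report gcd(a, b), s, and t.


Euclidean algorithm on (561, 369) — divide until remainder is 0:
  561 = 1 · 369 + 192
  369 = 1 · 192 + 177
  192 = 1 · 177 + 15
  177 = 11 · 15 + 12
  15 = 1 · 12 + 3
  12 = 4 · 3 + 0
gcd(561, 369) = 3.
Track Bezout coefficients alongside the remainders: start with r₀ = 561 = a·1 + b·0 (s = 1, t = 0) and r₁ = 369 = a·0 + b·1 (s = 0, t = 1); each new remainder r_{k+1} = r_{k-1} − q_k·r_k inherits s_{k+1} = s_{k-1} − q_k·s_k, t_{k+1} = t_{k-1} − q_k·t_k, so r_k = a·s_k + b·t_k at every step:
  q = 1: r = 192, s = 1 − 1·0 = 1, t = 0 − 1·1 = -1  (check: 561·1 + 369·(-1) = 192)
  q = 1: r = 177, s = 0 − 1·1 = -1, t = 1 − 1·(-1) = 2  (check: 561·(-1) + 369·2 = 177)
  q = 1: r = 15, s = 1 − 1·(-1) = 2, t = -1 − 1·2 = -3  (check: 561·2 + 369·(-3) = 15)
  q = 11: r = 12, s = -1 − 11·2 = -23, t = 2 − 11·(-3) = 35  (check: 561·(-23) + 369·35 = 12)
  q = 1: r = 3, s = 2 − 1·(-23) = 25, t = -3 − 1·35 = -38  (check: 561·25 + 369·(-38) = 3)
The row with r = 3 (the gcd) gives the Bezout coefficients s = 25, t = -38.
Result: 561 · (25) + 369 · (-38) = 3.

gcd(561, 369) = 3; s = 25, t = -38 (check: 561·25 + 369·(-38) = 3).


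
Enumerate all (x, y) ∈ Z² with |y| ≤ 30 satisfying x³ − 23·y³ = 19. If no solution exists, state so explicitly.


The equation is x³ - 23y³ = 19. For fixed y, x³ = 23·y³ + 19, so a solution requires the RHS to be a perfect cube.
Strategy: iterate y from -30 to 30, compute RHS = 23·y³ + 19, and check whether it is a (positive or negative) perfect cube.
Check small values of y:
  y = 0: RHS = 19 is not a perfect cube.
  y = 1: RHS = 42 is not a perfect cube.
  y = -1: RHS = -4 is not a perfect cube.
  y = 2: RHS = 203 is not a perfect cube.
  y = -2: RHS = -165 is not a perfect cube.
  y = 3: RHS = 640 is not a perfect cube.
  y = -3: RHS = -602 is not a perfect cube.
Continuing the search up to |y| = 30 finds no solutions either.
No (x, y) in the scanned range satisfies the equation.

No integer solutions with |y| ≤ 30.


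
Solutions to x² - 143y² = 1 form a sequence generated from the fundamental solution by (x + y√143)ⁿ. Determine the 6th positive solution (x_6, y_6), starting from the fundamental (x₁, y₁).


Step 1: Find the fundamental solution (x₁, y₁) of x² - 143y² = 1.
  Expand √143 as a continued fraction. a₀ = ⌊√143⌋ = 11; iterate m_{k+1} = d_k·a_k − m_k, d_{k+1} = (143 − m_{k+1}²)/d_k, a_{k+1} = ⌊(a₀ + m_{k+1})/d_{k+1}⌋ (starting m₀ = 0, d₀ = 1), with convergents p_k = a_k·p_{k-1} + p_{k-2}, q_k = a_k·q_{k-1} + q_{k-2} (p₋₁ = 1, q₋₁ = 0):
  k = 0: a₀ = 11; p₀/q₀ = 11/1; p₀² − 143·q₀² = 121 − 143 = -22.
  k = 1: m = 11, d = 22, a = ⌊(11 + 11)/22⌋ = 1; p/q = (1·11 + 1)/(1·1 + 0) = 12/1; p² − 143·q² = 144 − 143 = 1.
  The first convergent with p² − 143·q² = 1 gives the fundamental solution (x₁, y₁) = (12, 1).
Step 2: Apply the recurrence (x_{n+1}, y_{n+1}) = (x₁x_n + 143y₁y_n, x₁y_n + y₁x_n) repeatedly.
  From (x_1, y_1) = (12, 1): x_2 = 12·12 + 143·1·1 = 287; y_2 = 12·1 + 1·12 = 24.
  From (x_2, y_2) = (287, 24): x_3 = 12·287 + 143·1·24 = 6876; y_3 = 12·24 + 1·287 = 575.
  From (x_3, y_3) = (6876, 575): x_4 = 12·6876 + 143·1·575 = 164737; y_4 = 12·575 + 1·6876 = 13776.
  From (x_4, y_4) = (164737, 13776): x_5 = 12·164737 + 143·1·13776 = 3946812; y_5 = 12·13776 + 1·164737 = 330049.
  From (x_5, y_5) = (3946812, 330049): x_6 = 12·3946812 + 143·1·330049 = 94558751; y_6 = 12·330049 + 1·3946812 = 7907400.
Step 3: Verify x_6² - 143·y_6² = 8941357390680001 - 8941357390680000 = 1 (should be 1). ✓

(x_1, y_1) = (12, 1); (x_6, y_6) = (94558751, 7907400).


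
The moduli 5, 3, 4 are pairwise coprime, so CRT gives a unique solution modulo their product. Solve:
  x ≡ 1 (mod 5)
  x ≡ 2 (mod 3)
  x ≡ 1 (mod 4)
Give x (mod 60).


Moduli 5, 3, 4 are pairwise coprime; by CRT there is a unique solution modulo M = 5 · 3 · 4 = 60.
Solve pairwise, accumulating the modulus:
  Start with x ≡ 1 (mod 5).
  Combine with x ≡ 2 (mod 3): since gcd(5, 3) = 1, we get a unique residue mod 15.
    Write x = 1 + 5·t and substitute into x ≡ 2 (mod 3): 5·t ≡ 2 − 1 = 1 (mod 3).
    Reduce coefficients mod 3: 2·t ≡ 1 (mod 3).
    The inverse of 2 mod 3 is 2 (since 2·2 = 4 = 1·3 + 1), so t ≡ 2·1 = 2 ≡ 2 (mod 3).
    Then x = 1 + 5·2 = 11, valid modulo lcm(5, 3) = 15: x ≡ 11 (mod 15).
  Combine with x ≡ 1 (mod 4): since gcd(15, 4) = 1, we get a unique residue mod 60.
    Write x = 11 + 15·t and substitute into x ≡ 1 (mod 4): 15·t ≡ 1 − 11 = -10 (mod 4).
    Reduce coefficients mod 4: 3·t ≡ 2 (mod 4).
    The inverse of 3 mod 4 is 3 (since 3·3 = 9 = 2·4 + 1), so t ≡ 3·2 = 6 ≡ 2 (mod 4).
    Then x = 11 + 15·2 = 41, valid modulo lcm(15, 4) = 60: x ≡ 41 (mod 60).
Verify: 41 mod 5 = 1 ✓, 41 mod 3 = 2 ✓, 41 mod 4 = 1 ✓.

x ≡ 41 (mod 60).


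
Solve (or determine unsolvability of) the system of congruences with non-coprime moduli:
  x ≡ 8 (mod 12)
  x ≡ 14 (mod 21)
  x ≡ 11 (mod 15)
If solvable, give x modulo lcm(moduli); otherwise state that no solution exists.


Moduli 12, 21, 15 are not pairwise coprime, so CRT works modulo lcm(m_i) when all pairwise compatibility conditions hold.
Pairwise compatibility: gcd(m_i, m_j) must divide a_i - a_j for every pair.
Merge one congruence at a time:
  Start: x ≡ 8 (mod 12).
  Combine with x ≡ 14 (mod 21): gcd(12, 21) = 3; 14 - 8 = 6, which IS divisible by 3, so compatible.
    Write x = 8 + 12·t and substitute into x ≡ 14 (mod 21): 12·t ≡ 14 − 8 = 6 (mod 21).
    Divide the congruence (and modulus) by g = 3: 4·t ≡ 2 (mod 7).
    The inverse of 4 mod 7 is 2 (since 4·2 = 8 = 1·7 + 1), so t ≡ 2·2 = 4 ≡ 4 (mod 7).
    Then x = 8 + 12·4 = 56, valid modulo lcm(12, 21) = 84: x ≡ 56 (mod 84).
  Combine with x ≡ 11 (mod 15): gcd(84, 15) = 3; 11 - 56 = -45, which IS divisible by 3, so compatible.
    Write x = 56 + 84·t and substitute into x ≡ 11 (mod 15): 84·t ≡ 11 − 56 = -45 (mod 15).
    Divide the congruence (and modulus) by g = 3: 28·t ≡ -15 (mod 5).
    Reduce coefficients mod 5: 3·t ≡ 0 (mod 5).
    The inverse of 3 mod 5 is 2 (since 3·2 = 6 = 1·5 + 1), so t ≡ 2·0 = 0 ≡ 0 (mod 5).
    Then x = 56 + 84·0 = 56, valid modulo lcm(84, 15) = 420: x ≡ 56 (mod 420).
Verify: 56 mod 12 = 8, 56 mod 21 = 14, 56 mod 15 = 11.

x ≡ 56 (mod 420).


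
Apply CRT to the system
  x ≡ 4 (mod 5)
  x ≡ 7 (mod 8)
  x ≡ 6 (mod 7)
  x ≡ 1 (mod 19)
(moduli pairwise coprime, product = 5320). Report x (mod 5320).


Product of moduli M = 5 · 8 · 7 · 19 = 5320.
Merge one congruence at a time:
  Start: x ≡ 4 (mod 5).
  Combine with x ≡ 7 (mod 8); new modulus lcm = 40.
    Write x = 4 + 5·t and substitute into x ≡ 7 (mod 8): 5·t ≡ 7 − 4 = 3 (mod 8).
    The inverse of 5 mod 8 is 5 (since 5·5 = 25 = 3·8 + 1), so t ≡ 5·3 = 15 ≡ 7 (mod 8).
    Then x = 4 + 5·7 = 39, valid modulo lcm(5, 8) = 40: x ≡ 39 (mod 40).
  Combine with x ≡ 6 (mod 7); new modulus lcm = 280.
    Write x = 39 + 40·t and substitute into x ≡ 6 (mod 7): 40·t ≡ 6 − 39 = -33 (mod 7).
    Reduce coefficients mod 7: 5·t ≡ 2 (mod 7).
    The inverse of 5 mod 7 is 3 (since 5·3 = 15 = 2·7 + 1), so t ≡ 3·2 = 6 ≡ 6 (mod 7).
    Then x = 39 + 40·6 = 279, valid modulo lcm(40, 7) = 280: x ≡ 279 (mod 280).
  Combine with x ≡ 1 (mod 19); new modulus lcm = 5320.
    Write x = 279 + 280·t and substitute into x ≡ 1 (mod 19): 280·t ≡ 1 − 279 = -278 (mod 19).
    Reduce coefficients mod 19: 14·t ≡ 7 (mod 19).
    The inverse of 14 mod 19 is 15 (since 14·15 = 210 = 11·19 + 1), so t ≡ 15·7 = 105 ≡ 10 (mod 19).
    Then x = 279 + 280·10 = 3079, valid modulo lcm(280, 19) = 5320: x ≡ 3079 (mod 5320).
Verify against each original: 3079 mod 5 = 4, 3079 mod 8 = 7, 3079 mod 7 = 6, 3079 mod 19 = 1.

x ≡ 3079 (mod 5320).


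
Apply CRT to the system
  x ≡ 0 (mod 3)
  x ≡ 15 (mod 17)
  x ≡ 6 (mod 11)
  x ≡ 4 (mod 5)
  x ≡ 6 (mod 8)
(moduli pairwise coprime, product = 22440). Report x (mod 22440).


Product of moduli M = 3 · 17 · 11 · 5 · 8 = 22440.
Merge one congruence at a time:
  Start: x ≡ 0 (mod 3).
  Combine with x ≡ 15 (mod 17); new modulus lcm = 51.
    Write x = 0 + 3·t and substitute into x ≡ 15 (mod 17): 3·t ≡ 15 − 0 = 15 (mod 17).
    The inverse of 3 mod 17 is 6 (since 3·6 = 18 = 1·17 + 1), so t ≡ 6·15 = 90 ≡ 5 (mod 17).
    Then x = 0 + 3·5 = 15, valid modulo lcm(3, 17) = 51: x ≡ 15 (mod 51).
  Combine with x ≡ 6 (mod 11); new modulus lcm = 561.
    Write x = 15 + 51·t and substitute into x ≡ 6 (mod 11): 51·t ≡ 6 − 15 = -9 (mod 11).
    Reduce coefficients mod 11: 7·t ≡ 2 (mod 11).
    The inverse of 7 mod 11 is 8 (since 7·8 = 56 = 5·11 + 1), so t ≡ 8·2 = 16 ≡ 5 (mod 11).
    Then x = 15 + 51·5 = 270, valid modulo lcm(51, 11) = 561: x ≡ 270 (mod 561).
  Combine with x ≡ 4 (mod 5); new modulus lcm = 2805.
    Write x = 270 + 561·t and substitute into x ≡ 4 (mod 5): 561·t ≡ 4 − 270 = -266 (mod 5).
    Reduce coefficients mod 5: 1·t ≡ 4 (mod 5).
    So t ≡ 4 (mod 5).
    Then x = 270 + 561·4 = 2514, valid modulo lcm(561, 5) = 2805: x ≡ 2514 (mod 2805).
  Combine with x ≡ 6 (mod 8); new modulus lcm = 22440.
    Write x = 2514 + 2805·t and substitute into x ≡ 6 (mod 8): 2805·t ≡ 6 − 2514 = -2508 (mod 8).
    Reduce coefficients mod 8: 5·t ≡ 4 (mod 8).
    The inverse of 5 mod 8 is 5 (since 5·5 = 25 = 3·8 + 1), so t ≡ 5·4 = 20 ≡ 4 (mod 8).
    Then x = 2514 + 2805·4 = 13734, valid modulo lcm(2805, 8) = 22440: x ≡ 13734 (mod 22440).
Verify against each original: 13734 mod 3 = 0, 13734 mod 17 = 15, 13734 mod 11 = 6, 13734 mod 5 = 4, 13734 mod 8 = 6.

x ≡ 13734 (mod 22440).


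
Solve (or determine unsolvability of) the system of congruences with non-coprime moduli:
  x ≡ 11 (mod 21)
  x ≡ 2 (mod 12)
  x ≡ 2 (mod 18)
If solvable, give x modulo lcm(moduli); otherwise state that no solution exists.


Moduli 21, 12, 18 are not pairwise coprime, so CRT works modulo lcm(m_i) when all pairwise compatibility conditions hold.
Pairwise compatibility: gcd(m_i, m_j) must divide a_i - a_j for every pair.
Merge one congruence at a time:
  Start: x ≡ 11 (mod 21).
  Combine with x ≡ 2 (mod 12): gcd(21, 12) = 3; 2 - 11 = -9, which IS divisible by 3, so compatible.
    Write x = 11 + 21·t and substitute into x ≡ 2 (mod 12): 21·t ≡ 2 − 11 = -9 (mod 12).
    Divide the congruence (and modulus) by g = 3: 7·t ≡ -3 (mod 4).
    Reduce coefficients mod 4: 3·t ≡ 1 (mod 4).
    The inverse of 3 mod 4 is 3 (since 3·3 = 9 = 2·4 + 1), so t ≡ 3·1 = 3 ≡ 3 (mod 4).
    Then x = 11 + 21·3 = 74, valid modulo lcm(21, 12) = 84: x ≡ 74 (mod 84).
  Combine with x ≡ 2 (mod 18): gcd(84, 18) = 6; 2 - 74 = -72, which IS divisible by 6, so compatible.
    Write x = 74 + 84·t and substitute into x ≡ 2 (mod 18): 84·t ≡ 2 − 74 = -72 (mod 18).
    Divide the congruence (and modulus) by g = 6: 14·t ≡ -12 (mod 3).
    Reduce coefficients mod 3: 2·t ≡ 0 (mod 3).
    The inverse of 2 mod 3 is 2 (since 2·2 = 4 = 1·3 + 1), so t ≡ 2·0 = 0 ≡ 0 (mod 3).
    Then x = 74 + 84·0 = 74, valid modulo lcm(84, 18) = 252: x ≡ 74 (mod 252).
Verify: 74 mod 21 = 11, 74 mod 12 = 2, 74 mod 18 = 2.

x ≡ 74 (mod 252).


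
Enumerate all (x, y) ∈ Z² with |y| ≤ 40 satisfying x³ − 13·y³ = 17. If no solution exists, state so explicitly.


The equation is x³ - 13y³ = 17. For fixed y, x³ = 13·y³ + 17, so a solution requires the RHS to be a perfect cube.
Strategy: iterate y from -40 to 40, compute RHS = 13·y³ + 17, and check whether it is a (positive or negative) perfect cube.
Check small values of y:
  y = 0: RHS = 17 is not a perfect cube.
  y = 1: RHS = 30 is not a perfect cube.
  y = -1: RHS = 4 is not a perfect cube.
  y = 2: RHS = 121 is not a perfect cube.
  y = -2: RHS = -87 is not a perfect cube.
  y = 3: RHS = 368 is not a perfect cube.
  y = -3: RHS = -334 is not a perfect cube.
Continuing the search up to |y| = 40 finds no solutions either.
No (x, y) in the scanned range satisfies the equation.

No integer solutions with |y| ≤ 40.


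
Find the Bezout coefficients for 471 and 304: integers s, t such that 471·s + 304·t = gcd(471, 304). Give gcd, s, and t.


Euclidean algorithm on (471, 304) — divide until remainder is 0:
  471 = 1 · 304 + 167
  304 = 1 · 167 + 137
  167 = 1 · 137 + 30
  137 = 4 · 30 + 17
  30 = 1 · 17 + 13
  17 = 1 · 13 + 4
  13 = 3 · 4 + 1
  4 = 4 · 1 + 0
gcd(471, 304) = 1.
Track Bezout coefficients alongside the remainders: start with r₀ = 471 = a·1 + b·0 (s = 1, t = 0) and r₁ = 304 = a·0 + b·1 (s = 0, t = 1); each new remainder r_{k+1} = r_{k-1} − q_k·r_k inherits s_{k+1} = s_{k-1} − q_k·s_k, t_{k+1} = t_{k-1} − q_k·t_k, so r_k = a·s_k + b·t_k at every step:
  q = 1: r = 167, s = 1 − 1·0 = 1, t = 0 − 1·1 = -1  (check: 471·1 + 304·(-1) = 167)
  q = 1: r = 137, s = 0 − 1·1 = -1, t = 1 − 1·(-1) = 2  (check: 471·(-1) + 304·2 = 137)
  q = 1: r = 30, s = 1 − 1·(-1) = 2, t = -1 − 1·2 = -3  (check: 471·2 + 304·(-3) = 30)
  q = 4: r = 17, s = -1 − 4·2 = -9, t = 2 − 4·(-3) = 14  (check: 471·(-9) + 304·14 = 17)
  q = 1: r = 13, s = 2 − 1·(-9) = 11, t = -3 − 1·14 = -17  (check: 471·11 + 304·(-17) = 13)
  q = 1: r = 4, s = -9 − 1·11 = -20, t = 14 − 1·(-17) = 31  (check: 471·(-20) + 304·31 = 4)
  q = 3: r = 1, s = 11 − 3·(-20) = 71, t = -17 − 3·31 = -110  (check: 471·71 + 304·(-110) = 1)
The row with r = 1 (the gcd) gives the Bezout coefficients s = 71, t = -110.
Result: 471 · (71) + 304 · (-110) = 1.

gcd(471, 304) = 1; s = 71, t = -110 (check: 471·71 + 304·(-110) = 1).


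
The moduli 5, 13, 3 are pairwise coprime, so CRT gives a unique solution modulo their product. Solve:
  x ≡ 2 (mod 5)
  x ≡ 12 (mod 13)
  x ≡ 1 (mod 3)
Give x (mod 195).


Moduli 5, 13, 3 are pairwise coprime; by CRT there is a unique solution modulo M = 5 · 13 · 3 = 195.
Solve pairwise, accumulating the modulus:
  Start with x ≡ 2 (mod 5).
  Combine with x ≡ 12 (mod 13): since gcd(5, 13) = 1, we get a unique residue mod 65.
    Write x = 2 + 5·t and substitute into x ≡ 12 (mod 13): 5·t ≡ 12 − 2 = 10 (mod 13).
    The inverse of 5 mod 13 is 8 (since 5·8 = 40 = 3·13 + 1), so t ≡ 8·10 = 80 ≡ 2 (mod 13).
    Then x = 2 + 5·2 = 12, valid modulo lcm(5, 13) = 65: x ≡ 12 (mod 65).
  Combine with x ≡ 1 (mod 3): since gcd(65, 3) = 1, we get a unique residue mod 195.
    Write x = 12 + 65·t and substitute into x ≡ 1 (mod 3): 65·t ≡ 1 − 12 = -11 (mod 3).
    Reduce coefficients mod 3: 2·t ≡ 1 (mod 3).
    The inverse of 2 mod 3 is 2 (since 2·2 = 4 = 1·3 + 1), so t ≡ 2·1 = 2 ≡ 2 (mod 3).
    Then x = 12 + 65·2 = 142, valid modulo lcm(65, 3) = 195: x ≡ 142 (mod 195).
Verify: 142 mod 5 = 2 ✓, 142 mod 13 = 12 ✓, 142 mod 3 = 1 ✓.

x ≡ 142 (mod 195).
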